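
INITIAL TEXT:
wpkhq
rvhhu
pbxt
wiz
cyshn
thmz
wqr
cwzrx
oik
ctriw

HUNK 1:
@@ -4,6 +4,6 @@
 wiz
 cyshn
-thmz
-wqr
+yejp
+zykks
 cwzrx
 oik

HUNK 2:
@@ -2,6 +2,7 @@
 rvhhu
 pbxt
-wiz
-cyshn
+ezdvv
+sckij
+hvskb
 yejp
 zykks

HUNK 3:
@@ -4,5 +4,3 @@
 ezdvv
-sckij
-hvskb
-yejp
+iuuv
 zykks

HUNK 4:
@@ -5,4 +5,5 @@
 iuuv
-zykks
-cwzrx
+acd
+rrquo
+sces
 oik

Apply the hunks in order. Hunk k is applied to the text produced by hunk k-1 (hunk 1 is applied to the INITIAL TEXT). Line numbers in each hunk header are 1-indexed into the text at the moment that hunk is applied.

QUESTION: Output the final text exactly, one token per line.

Answer: wpkhq
rvhhu
pbxt
ezdvv
iuuv
acd
rrquo
sces
oik
ctriw

Derivation:
Hunk 1: at line 4 remove [thmz,wqr] add [yejp,zykks] -> 10 lines: wpkhq rvhhu pbxt wiz cyshn yejp zykks cwzrx oik ctriw
Hunk 2: at line 2 remove [wiz,cyshn] add [ezdvv,sckij,hvskb] -> 11 lines: wpkhq rvhhu pbxt ezdvv sckij hvskb yejp zykks cwzrx oik ctriw
Hunk 3: at line 4 remove [sckij,hvskb,yejp] add [iuuv] -> 9 lines: wpkhq rvhhu pbxt ezdvv iuuv zykks cwzrx oik ctriw
Hunk 4: at line 5 remove [zykks,cwzrx] add [acd,rrquo,sces] -> 10 lines: wpkhq rvhhu pbxt ezdvv iuuv acd rrquo sces oik ctriw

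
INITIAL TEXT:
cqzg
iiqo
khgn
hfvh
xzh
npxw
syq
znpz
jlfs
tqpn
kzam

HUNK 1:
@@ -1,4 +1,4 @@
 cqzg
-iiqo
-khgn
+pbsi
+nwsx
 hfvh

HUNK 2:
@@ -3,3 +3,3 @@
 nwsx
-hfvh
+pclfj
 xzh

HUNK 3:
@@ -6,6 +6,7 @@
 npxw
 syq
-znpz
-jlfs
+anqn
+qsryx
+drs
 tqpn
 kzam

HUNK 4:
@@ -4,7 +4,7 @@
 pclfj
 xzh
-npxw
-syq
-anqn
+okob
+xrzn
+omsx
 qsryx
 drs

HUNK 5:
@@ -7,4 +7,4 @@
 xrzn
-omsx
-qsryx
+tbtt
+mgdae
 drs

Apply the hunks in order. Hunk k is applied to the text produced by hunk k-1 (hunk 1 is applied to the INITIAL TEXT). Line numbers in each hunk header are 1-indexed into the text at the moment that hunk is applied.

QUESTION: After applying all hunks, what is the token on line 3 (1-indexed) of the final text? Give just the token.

Hunk 1: at line 1 remove [iiqo,khgn] add [pbsi,nwsx] -> 11 lines: cqzg pbsi nwsx hfvh xzh npxw syq znpz jlfs tqpn kzam
Hunk 2: at line 3 remove [hfvh] add [pclfj] -> 11 lines: cqzg pbsi nwsx pclfj xzh npxw syq znpz jlfs tqpn kzam
Hunk 3: at line 6 remove [znpz,jlfs] add [anqn,qsryx,drs] -> 12 lines: cqzg pbsi nwsx pclfj xzh npxw syq anqn qsryx drs tqpn kzam
Hunk 4: at line 4 remove [npxw,syq,anqn] add [okob,xrzn,omsx] -> 12 lines: cqzg pbsi nwsx pclfj xzh okob xrzn omsx qsryx drs tqpn kzam
Hunk 5: at line 7 remove [omsx,qsryx] add [tbtt,mgdae] -> 12 lines: cqzg pbsi nwsx pclfj xzh okob xrzn tbtt mgdae drs tqpn kzam
Final line 3: nwsx

Answer: nwsx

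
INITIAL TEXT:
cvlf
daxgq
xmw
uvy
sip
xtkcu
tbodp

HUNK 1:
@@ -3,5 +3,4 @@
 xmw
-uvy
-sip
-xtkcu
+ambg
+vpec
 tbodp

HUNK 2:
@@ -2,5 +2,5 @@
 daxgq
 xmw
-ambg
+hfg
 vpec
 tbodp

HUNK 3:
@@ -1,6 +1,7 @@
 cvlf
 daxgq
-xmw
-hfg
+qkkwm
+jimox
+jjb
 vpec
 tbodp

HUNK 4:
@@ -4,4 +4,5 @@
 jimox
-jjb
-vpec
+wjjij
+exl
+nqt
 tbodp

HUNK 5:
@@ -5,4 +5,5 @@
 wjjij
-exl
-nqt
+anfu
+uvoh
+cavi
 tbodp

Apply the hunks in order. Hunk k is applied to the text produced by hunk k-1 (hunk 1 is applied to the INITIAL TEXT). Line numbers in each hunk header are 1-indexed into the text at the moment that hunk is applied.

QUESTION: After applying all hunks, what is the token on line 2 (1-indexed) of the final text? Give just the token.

Answer: daxgq

Derivation:
Hunk 1: at line 3 remove [uvy,sip,xtkcu] add [ambg,vpec] -> 6 lines: cvlf daxgq xmw ambg vpec tbodp
Hunk 2: at line 2 remove [ambg] add [hfg] -> 6 lines: cvlf daxgq xmw hfg vpec tbodp
Hunk 3: at line 1 remove [xmw,hfg] add [qkkwm,jimox,jjb] -> 7 lines: cvlf daxgq qkkwm jimox jjb vpec tbodp
Hunk 4: at line 4 remove [jjb,vpec] add [wjjij,exl,nqt] -> 8 lines: cvlf daxgq qkkwm jimox wjjij exl nqt tbodp
Hunk 5: at line 5 remove [exl,nqt] add [anfu,uvoh,cavi] -> 9 lines: cvlf daxgq qkkwm jimox wjjij anfu uvoh cavi tbodp
Final line 2: daxgq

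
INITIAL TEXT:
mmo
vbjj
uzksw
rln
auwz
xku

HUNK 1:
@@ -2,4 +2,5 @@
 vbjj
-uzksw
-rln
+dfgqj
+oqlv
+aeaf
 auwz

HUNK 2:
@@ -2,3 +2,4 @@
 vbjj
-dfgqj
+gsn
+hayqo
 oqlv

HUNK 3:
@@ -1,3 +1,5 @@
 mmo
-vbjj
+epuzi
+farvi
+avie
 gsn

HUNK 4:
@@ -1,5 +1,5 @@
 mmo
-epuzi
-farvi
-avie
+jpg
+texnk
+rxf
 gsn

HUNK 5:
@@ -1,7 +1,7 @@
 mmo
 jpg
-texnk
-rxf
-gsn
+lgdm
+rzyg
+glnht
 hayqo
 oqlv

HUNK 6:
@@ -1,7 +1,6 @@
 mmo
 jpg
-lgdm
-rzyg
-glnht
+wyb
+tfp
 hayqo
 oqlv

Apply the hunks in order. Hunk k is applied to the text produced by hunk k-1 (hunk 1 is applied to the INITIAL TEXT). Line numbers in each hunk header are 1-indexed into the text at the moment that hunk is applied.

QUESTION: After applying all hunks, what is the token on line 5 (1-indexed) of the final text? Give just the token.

Answer: hayqo

Derivation:
Hunk 1: at line 2 remove [uzksw,rln] add [dfgqj,oqlv,aeaf] -> 7 lines: mmo vbjj dfgqj oqlv aeaf auwz xku
Hunk 2: at line 2 remove [dfgqj] add [gsn,hayqo] -> 8 lines: mmo vbjj gsn hayqo oqlv aeaf auwz xku
Hunk 3: at line 1 remove [vbjj] add [epuzi,farvi,avie] -> 10 lines: mmo epuzi farvi avie gsn hayqo oqlv aeaf auwz xku
Hunk 4: at line 1 remove [epuzi,farvi,avie] add [jpg,texnk,rxf] -> 10 lines: mmo jpg texnk rxf gsn hayqo oqlv aeaf auwz xku
Hunk 5: at line 1 remove [texnk,rxf,gsn] add [lgdm,rzyg,glnht] -> 10 lines: mmo jpg lgdm rzyg glnht hayqo oqlv aeaf auwz xku
Hunk 6: at line 1 remove [lgdm,rzyg,glnht] add [wyb,tfp] -> 9 lines: mmo jpg wyb tfp hayqo oqlv aeaf auwz xku
Final line 5: hayqo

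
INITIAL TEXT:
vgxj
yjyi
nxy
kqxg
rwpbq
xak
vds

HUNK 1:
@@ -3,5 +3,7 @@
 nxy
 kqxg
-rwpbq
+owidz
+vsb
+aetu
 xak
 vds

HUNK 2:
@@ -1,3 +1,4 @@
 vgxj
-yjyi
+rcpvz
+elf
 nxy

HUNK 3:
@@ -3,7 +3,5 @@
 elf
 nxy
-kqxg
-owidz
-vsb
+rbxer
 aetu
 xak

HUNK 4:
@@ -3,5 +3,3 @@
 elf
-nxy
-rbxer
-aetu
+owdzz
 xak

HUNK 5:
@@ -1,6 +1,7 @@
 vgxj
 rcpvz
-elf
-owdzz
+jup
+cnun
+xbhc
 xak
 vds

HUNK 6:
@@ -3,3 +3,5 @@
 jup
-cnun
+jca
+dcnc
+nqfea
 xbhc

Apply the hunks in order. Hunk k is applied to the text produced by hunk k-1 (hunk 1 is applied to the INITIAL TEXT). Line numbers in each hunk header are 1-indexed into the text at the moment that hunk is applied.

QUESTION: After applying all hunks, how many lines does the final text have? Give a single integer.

Answer: 9

Derivation:
Hunk 1: at line 3 remove [rwpbq] add [owidz,vsb,aetu] -> 9 lines: vgxj yjyi nxy kqxg owidz vsb aetu xak vds
Hunk 2: at line 1 remove [yjyi] add [rcpvz,elf] -> 10 lines: vgxj rcpvz elf nxy kqxg owidz vsb aetu xak vds
Hunk 3: at line 3 remove [kqxg,owidz,vsb] add [rbxer] -> 8 lines: vgxj rcpvz elf nxy rbxer aetu xak vds
Hunk 4: at line 3 remove [nxy,rbxer,aetu] add [owdzz] -> 6 lines: vgxj rcpvz elf owdzz xak vds
Hunk 5: at line 1 remove [elf,owdzz] add [jup,cnun,xbhc] -> 7 lines: vgxj rcpvz jup cnun xbhc xak vds
Hunk 6: at line 3 remove [cnun] add [jca,dcnc,nqfea] -> 9 lines: vgxj rcpvz jup jca dcnc nqfea xbhc xak vds
Final line count: 9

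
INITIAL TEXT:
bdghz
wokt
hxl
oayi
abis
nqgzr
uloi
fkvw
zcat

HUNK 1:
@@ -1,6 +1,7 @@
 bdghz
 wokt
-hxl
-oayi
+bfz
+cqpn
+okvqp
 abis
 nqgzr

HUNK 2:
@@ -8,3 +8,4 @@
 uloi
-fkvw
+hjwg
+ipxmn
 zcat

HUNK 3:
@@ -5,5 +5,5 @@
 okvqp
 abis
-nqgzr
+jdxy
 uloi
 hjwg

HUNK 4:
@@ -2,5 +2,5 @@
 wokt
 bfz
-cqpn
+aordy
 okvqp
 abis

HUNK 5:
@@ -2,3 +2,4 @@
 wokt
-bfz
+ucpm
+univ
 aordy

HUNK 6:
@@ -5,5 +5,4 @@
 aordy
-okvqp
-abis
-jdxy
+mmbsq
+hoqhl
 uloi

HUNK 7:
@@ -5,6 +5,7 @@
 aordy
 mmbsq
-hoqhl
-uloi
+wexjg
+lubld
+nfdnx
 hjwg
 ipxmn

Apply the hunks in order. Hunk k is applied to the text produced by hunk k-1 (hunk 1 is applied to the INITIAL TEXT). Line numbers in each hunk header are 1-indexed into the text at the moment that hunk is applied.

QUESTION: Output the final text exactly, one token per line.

Hunk 1: at line 1 remove [hxl,oayi] add [bfz,cqpn,okvqp] -> 10 lines: bdghz wokt bfz cqpn okvqp abis nqgzr uloi fkvw zcat
Hunk 2: at line 8 remove [fkvw] add [hjwg,ipxmn] -> 11 lines: bdghz wokt bfz cqpn okvqp abis nqgzr uloi hjwg ipxmn zcat
Hunk 3: at line 5 remove [nqgzr] add [jdxy] -> 11 lines: bdghz wokt bfz cqpn okvqp abis jdxy uloi hjwg ipxmn zcat
Hunk 4: at line 2 remove [cqpn] add [aordy] -> 11 lines: bdghz wokt bfz aordy okvqp abis jdxy uloi hjwg ipxmn zcat
Hunk 5: at line 2 remove [bfz] add [ucpm,univ] -> 12 lines: bdghz wokt ucpm univ aordy okvqp abis jdxy uloi hjwg ipxmn zcat
Hunk 6: at line 5 remove [okvqp,abis,jdxy] add [mmbsq,hoqhl] -> 11 lines: bdghz wokt ucpm univ aordy mmbsq hoqhl uloi hjwg ipxmn zcat
Hunk 7: at line 5 remove [hoqhl,uloi] add [wexjg,lubld,nfdnx] -> 12 lines: bdghz wokt ucpm univ aordy mmbsq wexjg lubld nfdnx hjwg ipxmn zcat

Answer: bdghz
wokt
ucpm
univ
aordy
mmbsq
wexjg
lubld
nfdnx
hjwg
ipxmn
zcat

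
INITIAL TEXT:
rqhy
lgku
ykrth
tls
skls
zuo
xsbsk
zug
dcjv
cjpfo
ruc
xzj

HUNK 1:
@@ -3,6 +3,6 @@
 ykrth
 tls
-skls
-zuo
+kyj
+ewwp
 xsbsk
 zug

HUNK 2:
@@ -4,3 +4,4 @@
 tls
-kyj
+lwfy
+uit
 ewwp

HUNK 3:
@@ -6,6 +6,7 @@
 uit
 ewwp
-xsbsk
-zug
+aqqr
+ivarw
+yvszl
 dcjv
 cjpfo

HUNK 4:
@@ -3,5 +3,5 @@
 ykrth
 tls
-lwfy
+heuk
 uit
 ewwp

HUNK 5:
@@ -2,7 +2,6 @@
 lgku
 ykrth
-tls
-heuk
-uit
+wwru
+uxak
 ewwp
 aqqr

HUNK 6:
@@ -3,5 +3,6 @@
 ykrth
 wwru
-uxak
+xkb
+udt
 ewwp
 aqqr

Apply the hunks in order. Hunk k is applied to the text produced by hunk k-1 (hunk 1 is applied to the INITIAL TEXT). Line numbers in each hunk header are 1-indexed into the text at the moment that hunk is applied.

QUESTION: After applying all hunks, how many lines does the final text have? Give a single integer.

Hunk 1: at line 3 remove [skls,zuo] add [kyj,ewwp] -> 12 lines: rqhy lgku ykrth tls kyj ewwp xsbsk zug dcjv cjpfo ruc xzj
Hunk 2: at line 4 remove [kyj] add [lwfy,uit] -> 13 lines: rqhy lgku ykrth tls lwfy uit ewwp xsbsk zug dcjv cjpfo ruc xzj
Hunk 3: at line 6 remove [xsbsk,zug] add [aqqr,ivarw,yvszl] -> 14 lines: rqhy lgku ykrth tls lwfy uit ewwp aqqr ivarw yvszl dcjv cjpfo ruc xzj
Hunk 4: at line 3 remove [lwfy] add [heuk] -> 14 lines: rqhy lgku ykrth tls heuk uit ewwp aqqr ivarw yvszl dcjv cjpfo ruc xzj
Hunk 5: at line 2 remove [tls,heuk,uit] add [wwru,uxak] -> 13 lines: rqhy lgku ykrth wwru uxak ewwp aqqr ivarw yvszl dcjv cjpfo ruc xzj
Hunk 6: at line 3 remove [uxak] add [xkb,udt] -> 14 lines: rqhy lgku ykrth wwru xkb udt ewwp aqqr ivarw yvszl dcjv cjpfo ruc xzj
Final line count: 14

Answer: 14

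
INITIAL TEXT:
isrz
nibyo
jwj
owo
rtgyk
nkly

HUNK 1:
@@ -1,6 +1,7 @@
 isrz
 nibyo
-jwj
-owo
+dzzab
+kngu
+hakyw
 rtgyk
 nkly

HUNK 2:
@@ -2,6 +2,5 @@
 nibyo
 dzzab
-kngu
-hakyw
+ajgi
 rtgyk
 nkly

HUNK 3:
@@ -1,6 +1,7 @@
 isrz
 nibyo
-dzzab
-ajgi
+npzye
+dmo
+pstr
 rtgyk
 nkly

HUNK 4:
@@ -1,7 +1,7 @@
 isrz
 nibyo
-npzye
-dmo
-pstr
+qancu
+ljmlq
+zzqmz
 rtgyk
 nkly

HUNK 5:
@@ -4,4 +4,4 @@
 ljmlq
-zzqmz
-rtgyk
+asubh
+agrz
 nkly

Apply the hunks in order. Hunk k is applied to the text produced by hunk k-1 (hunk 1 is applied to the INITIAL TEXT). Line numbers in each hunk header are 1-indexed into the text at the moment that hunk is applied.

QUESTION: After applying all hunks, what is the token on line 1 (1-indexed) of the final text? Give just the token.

Hunk 1: at line 1 remove [jwj,owo] add [dzzab,kngu,hakyw] -> 7 lines: isrz nibyo dzzab kngu hakyw rtgyk nkly
Hunk 2: at line 2 remove [kngu,hakyw] add [ajgi] -> 6 lines: isrz nibyo dzzab ajgi rtgyk nkly
Hunk 3: at line 1 remove [dzzab,ajgi] add [npzye,dmo,pstr] -> 7 lines: isrz nibyo npzye dmo pstr rtgyk nkly
Hunk 4: at line 1 remove [npzye,dmo,pstr] add [qancu,ljmlq,zzqmz] -> 7 lines: isrz nibyo qancu ljmlq zzqmz rtgyk nkly
Hunk 5: at line 4 remove [zzqmz,rtgyk] add [asubh,agrz] -> 7 lines: isrz nibyo qancu ljmlq asubh agrz nkly
Final line 1: isrz

Answer: isrz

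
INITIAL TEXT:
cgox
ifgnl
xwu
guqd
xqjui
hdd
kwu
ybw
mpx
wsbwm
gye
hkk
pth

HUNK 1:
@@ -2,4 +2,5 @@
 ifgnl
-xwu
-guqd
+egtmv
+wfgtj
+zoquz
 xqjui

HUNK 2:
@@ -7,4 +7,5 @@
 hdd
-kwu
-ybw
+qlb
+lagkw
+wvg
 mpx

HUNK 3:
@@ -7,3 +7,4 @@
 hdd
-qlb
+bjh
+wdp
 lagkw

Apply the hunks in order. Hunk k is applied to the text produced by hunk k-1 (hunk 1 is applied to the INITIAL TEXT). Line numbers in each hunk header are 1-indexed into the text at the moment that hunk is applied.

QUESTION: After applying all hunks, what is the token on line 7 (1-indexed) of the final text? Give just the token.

Hunk 1: at line 2 remove [xwu,guqd] add [egtmv,wfgtj,zoquz] -> 14 lines: cgox ifgnl egtmv wfgtj zoquz xqjui hdd kwu ybw mpx wsbwm gye hkk pth
Hunk 2: at line 7 remove [kwu,ybw] add [qlb,lagkw,wvg] -> 15 lines: cgox ifgnl egtmv wfgtj zoquz xqjui hdd qlb lagkw wvg mpx wsbwm gye hkk pth
Hunk 3: at line 7 remove [qlb] add [bjh,wdp] -> 16 lines: cgox ifgnl egtmv wfgtj zoquz xqjui hdd bjh wdp lagkw wvg mpx wsbwm gye hkk pth
Final line 7: hdd

Answer: hdd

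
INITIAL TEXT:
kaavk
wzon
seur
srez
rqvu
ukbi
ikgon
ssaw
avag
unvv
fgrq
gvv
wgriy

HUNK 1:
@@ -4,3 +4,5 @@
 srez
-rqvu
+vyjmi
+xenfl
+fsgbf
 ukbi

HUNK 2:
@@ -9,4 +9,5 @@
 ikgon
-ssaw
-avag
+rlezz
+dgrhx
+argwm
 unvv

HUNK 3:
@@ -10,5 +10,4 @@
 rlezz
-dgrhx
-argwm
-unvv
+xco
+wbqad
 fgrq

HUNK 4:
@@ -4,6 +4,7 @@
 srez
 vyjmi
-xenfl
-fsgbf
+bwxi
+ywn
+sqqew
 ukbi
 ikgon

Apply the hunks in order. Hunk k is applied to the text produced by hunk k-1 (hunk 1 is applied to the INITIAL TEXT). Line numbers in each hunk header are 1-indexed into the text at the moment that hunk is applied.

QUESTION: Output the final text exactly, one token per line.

Answer: kaavk
wzon
seur
srez
vyjmi
bwxi
ywn
sqqew
ukbi
ikgon
rlezz
xco
wbqad
fgrq
gvv
wgriy

Derivation:
Hunk 1: at line 4 remove [rqvu] add [vyjmi,xenfl,fsgbf] -> 15 lines: kaavk wzon seur srez vyjmi xenfl fsgbf ukbi ikgon ssaw avag unvv fgrq gvv wgriy
Hunk 2: at line 9 remove [ssaw,avag] add [rlezz,dgrhx,argwm] -> 16 lines: kaavk wzon seur srez vyjmi xenfl fsgbf ukbi ikgon rlezz dgrhx argwm unvv fgrq gvv wgriy
Hunk 3: at line 10 remove [dgrhx,argwm,unvv] add [xco,wbqad] -> 15 lines: kaavk wzon seur srez vyjmi xenfl fsgbf ukbi ikgon rlezz xco wbqad fgrq gvv wgriy
Hunk 4: at line 4 remove [xenfl,fsgbf] add [bwxi,ywn,sqqew] -> 16 lines: kaavk wzon seur srez vyjmi bwxi ywn sqqew ukbi ikgon rlezz xco wbqad fgrq gvv wgriy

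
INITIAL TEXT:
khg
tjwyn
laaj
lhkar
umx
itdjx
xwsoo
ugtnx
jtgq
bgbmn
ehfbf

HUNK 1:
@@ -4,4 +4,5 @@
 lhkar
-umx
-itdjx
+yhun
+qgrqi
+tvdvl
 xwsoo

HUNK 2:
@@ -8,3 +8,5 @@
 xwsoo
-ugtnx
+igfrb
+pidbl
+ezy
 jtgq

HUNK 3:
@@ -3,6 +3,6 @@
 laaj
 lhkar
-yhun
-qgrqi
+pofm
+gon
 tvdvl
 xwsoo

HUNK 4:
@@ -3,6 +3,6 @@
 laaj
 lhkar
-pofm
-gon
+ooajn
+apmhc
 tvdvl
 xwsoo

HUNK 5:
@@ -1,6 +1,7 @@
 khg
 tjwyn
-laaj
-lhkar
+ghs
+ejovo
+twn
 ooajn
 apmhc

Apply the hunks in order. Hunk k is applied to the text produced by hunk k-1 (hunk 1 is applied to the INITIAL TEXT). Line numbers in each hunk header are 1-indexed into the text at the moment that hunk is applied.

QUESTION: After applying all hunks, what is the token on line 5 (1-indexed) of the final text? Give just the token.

Hunk 1: at line 4 remove [umx,itdjx] add [yhun,qgrqi,tvdvl] -> 12 lines: khg tjwyn laaj lhkar yhun qgrqi tvdvl xwsoo ugtnx jtgq bgbmn ehfbf
Hunk 2: at line 8 remove [ugtnx] add [igfrb,pidbl,ezy] -> 14 lines: khg tjwyn laaj lhkar yhun qgrqi tvdvl xwsoo igfrb pidbl ezy jtgq bgbmn ehfbf
Hunk 3: at line 3 remove [yhun,qgrqi] add [pofm,gon] -> 14 lines: khg tjwyn laaj lhkar pofm gon tvdvl xwsoo igfrb pidbl ezy jtgq bgbmn ehfbf
Hunk 4: at line 3 remove [pofm,gon] add [ooajn,apmhc] -> 14 lines: khg tjwyn laaj lhkar ooajn apmhc tvdvl xwsoo igfrb pidbl ezy jtgq bgbmn ehfbf
Hunk 5: at line 1 remove [laaj,lhkar] add [ghs,ejovo,twn] -> 15 lines: khg tjwyn ghs ejovo twn ooajn apmhc tvdvl xwsoo igfrb pidbl ezy jtgq bgbmn ehfbf
Final line 5: twn

Answer: twn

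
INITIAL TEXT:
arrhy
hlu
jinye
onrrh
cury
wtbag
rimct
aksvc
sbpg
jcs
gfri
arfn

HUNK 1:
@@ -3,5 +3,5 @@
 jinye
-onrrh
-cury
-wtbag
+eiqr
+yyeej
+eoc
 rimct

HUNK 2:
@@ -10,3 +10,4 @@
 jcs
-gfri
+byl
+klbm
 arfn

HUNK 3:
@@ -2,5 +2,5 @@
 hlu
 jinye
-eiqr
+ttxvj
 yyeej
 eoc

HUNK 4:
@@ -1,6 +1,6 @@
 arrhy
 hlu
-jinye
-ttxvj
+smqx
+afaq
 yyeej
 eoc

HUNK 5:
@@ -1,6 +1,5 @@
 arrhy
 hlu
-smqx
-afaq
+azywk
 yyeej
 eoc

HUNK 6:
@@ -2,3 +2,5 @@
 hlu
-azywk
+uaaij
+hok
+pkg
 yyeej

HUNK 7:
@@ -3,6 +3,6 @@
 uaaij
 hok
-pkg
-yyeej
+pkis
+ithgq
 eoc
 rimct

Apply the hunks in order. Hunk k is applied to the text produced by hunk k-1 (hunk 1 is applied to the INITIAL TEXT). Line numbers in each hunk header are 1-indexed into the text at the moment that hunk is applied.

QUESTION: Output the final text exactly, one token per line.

Answer: arrhy
hlu
uaaij
hok
pkis
ithgq
eoc
rimct
aksvc
sbpg
jcs
byl
klbm
arfn

Derivation:
Hunk 1: at line 3 remove [onrrh,cury,wtbag] add [eiqr,yyeej,eoc] -> 12 lines: arrhy hlu jinye eiqr yyeej eoc rimct aksvc sbpg jcs gfri arfn
Hunk 2: at line 10 remove [gfri] add [byl,klbm] -> 13 lines: arrhy hlu jinye eiqr yyeej eoc rimct aksvc sbpg jcs byl klbm arfn
Hunk 3: at line 2 remove [eiqr] add [ttxvj] -> 13 lines: arrhy hlu jinye ttxvj yyeej eoc rimct aksvc sbpg jcs byl klbm arfn
Hunk 4: at line 1 remove [jinye,ttxvj] add [smqx,afaq] -> 13 lines: arrhy hlu smqx afaq yyeej eoc rimct aksvc sbpg jcs byl klbm arfn
Hunk 5: at line 1 remove [smqx,afaq] add [azywk] -> 12 lines: arrhy hlu azywk yyeej eoc rimct aksvc sbpg jcs byl klbm arfn
Hunk 6: at line 2 remove [azywk] add [uaaij,hok,pkg] -> 14 lines: arrhy hlu uaaij hok pkg yyeej eoc rimct aksvc sbpg jcs byl klbm arfn
Hunk 7: at line 3 remove [pkg,yyeej] add [pkis,ithgq] -> 14 lines: arrhy hlu uaaij hok pkis ithgq eoc rimct aksvc sbpg jcs byl klbm arfn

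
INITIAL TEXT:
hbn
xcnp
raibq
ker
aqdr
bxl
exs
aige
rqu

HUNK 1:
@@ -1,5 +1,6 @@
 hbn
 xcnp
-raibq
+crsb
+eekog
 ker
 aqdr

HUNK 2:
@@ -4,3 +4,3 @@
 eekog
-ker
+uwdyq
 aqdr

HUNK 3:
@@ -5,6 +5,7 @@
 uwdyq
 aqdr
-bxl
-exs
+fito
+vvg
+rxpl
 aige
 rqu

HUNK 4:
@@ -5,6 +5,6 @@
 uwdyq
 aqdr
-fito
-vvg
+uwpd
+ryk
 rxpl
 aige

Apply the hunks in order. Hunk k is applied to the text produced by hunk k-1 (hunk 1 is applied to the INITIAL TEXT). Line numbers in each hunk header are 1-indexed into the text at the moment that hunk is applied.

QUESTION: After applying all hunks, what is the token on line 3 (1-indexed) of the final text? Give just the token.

Hunk 1: at line 1 remove [raibq] add [crsb,eekog] -> 10 lines: hbn xcnp crsb eekog ker aqdr bxl exs aige rqu
Hunk 2: at line 4 remove [ker] add [uwdyq] -> 10 lines: hbn xcnp crsb eekog uwdyq aqdr bxl exs aige rqu
Hunk 3: at line 5 remove [bxl,exs] add [fito,vvg,rxpl] -> 11 lines: hbn xcnp crsb eekog uwdyq aqdr fito vvg rxpl aige rqu
Hunk 4: at line 5 remove [fito,vvg] add [uwpd,ryk] -> 11 lines: hbn xcnp crsb eekog uwdyq aqdr uwpd ryk rxpl aige rqu
Final line 3: crsb

Answer: crsb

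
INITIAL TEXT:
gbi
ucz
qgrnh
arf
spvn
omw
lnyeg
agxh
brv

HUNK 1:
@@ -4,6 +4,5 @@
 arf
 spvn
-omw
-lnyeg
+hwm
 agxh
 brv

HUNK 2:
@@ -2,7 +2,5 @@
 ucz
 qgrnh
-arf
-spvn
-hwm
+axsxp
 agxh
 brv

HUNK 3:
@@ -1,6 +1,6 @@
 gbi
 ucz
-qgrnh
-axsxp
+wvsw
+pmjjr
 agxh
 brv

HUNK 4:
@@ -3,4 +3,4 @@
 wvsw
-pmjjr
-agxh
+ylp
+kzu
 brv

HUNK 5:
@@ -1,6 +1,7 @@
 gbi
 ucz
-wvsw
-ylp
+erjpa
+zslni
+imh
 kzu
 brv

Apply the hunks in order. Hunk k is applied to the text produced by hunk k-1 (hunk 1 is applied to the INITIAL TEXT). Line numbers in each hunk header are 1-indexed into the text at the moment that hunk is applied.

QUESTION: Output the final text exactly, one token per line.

Answer: gbi
ucz
erjpa
zslni
imh
kzu
brv

Derivation:
Hunk 1: at line 4 remove [omw,lnyeg] add [hwm] -> 8 lines: gbi ucz qgrnh arf spvn hwm agxh brv
Hunk 2: at line 2 remove [arf,spvn,hwm] add [axsxp] -> 6 lines: gbi ucz qgrnh axsxp agxh brv
Hunk 3: at line 1 remove [qgrnh,axsxp] add [wvsw,pmjjr] -> 6 lines: gbi ucz wvsw pmjjr agxh brv
Hunk 4: at line 3 remove [pmjjr,agxh] add [ylp,kzu] -> 6 lines: gbi ucz wvsw ylp kzu brv
Hunk 5: at line 1 remove [wvsw,ylp] add [erjpa,zslni,imh] -> 7 lines: gbi ucz erjpa zslni imh kzu brv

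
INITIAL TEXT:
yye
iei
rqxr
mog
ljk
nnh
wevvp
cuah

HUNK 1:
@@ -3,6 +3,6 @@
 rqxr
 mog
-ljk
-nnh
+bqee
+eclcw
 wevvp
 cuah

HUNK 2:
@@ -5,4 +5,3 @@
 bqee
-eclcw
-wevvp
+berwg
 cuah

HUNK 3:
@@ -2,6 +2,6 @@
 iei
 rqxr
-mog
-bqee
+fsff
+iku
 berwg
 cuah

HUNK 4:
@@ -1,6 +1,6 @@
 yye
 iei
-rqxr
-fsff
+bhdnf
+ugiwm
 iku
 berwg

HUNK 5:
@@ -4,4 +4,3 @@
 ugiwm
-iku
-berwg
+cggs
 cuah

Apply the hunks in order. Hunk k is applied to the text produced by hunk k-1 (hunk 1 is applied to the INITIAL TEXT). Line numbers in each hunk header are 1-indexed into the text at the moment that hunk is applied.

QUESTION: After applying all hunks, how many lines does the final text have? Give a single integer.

Answer: 6

Derivation:
Hunk 1: at line 3 remove [ljk,nnh] add [bqee,eclcw] -> 8 lines: yye iei rqxr mog bqee eclcw wevvp cuah
Hunk 2: at line 5 remove [eclcw,wevvp] add [berwg] -> 7 lines: yye iei rqxr mog bqee berwg cuah
Hunk 3: at line 2 remove [mog,bqee] add [fsff,iku] -> 7 lines: yye iei rqxr fsff iku berwg cuah
Hunk 4: at line 1 remove [rqxr,fsff] add [bhdnf,ugiwm] -> 7 lines: yye iei bhdnf ugiwm iku berwg cuah
Hunk 5: at line 4 remove [iku,berwg] add [cggs] -> 6 lines: yye iei bhdnf ugiwm cggs cuah
Final line count: 6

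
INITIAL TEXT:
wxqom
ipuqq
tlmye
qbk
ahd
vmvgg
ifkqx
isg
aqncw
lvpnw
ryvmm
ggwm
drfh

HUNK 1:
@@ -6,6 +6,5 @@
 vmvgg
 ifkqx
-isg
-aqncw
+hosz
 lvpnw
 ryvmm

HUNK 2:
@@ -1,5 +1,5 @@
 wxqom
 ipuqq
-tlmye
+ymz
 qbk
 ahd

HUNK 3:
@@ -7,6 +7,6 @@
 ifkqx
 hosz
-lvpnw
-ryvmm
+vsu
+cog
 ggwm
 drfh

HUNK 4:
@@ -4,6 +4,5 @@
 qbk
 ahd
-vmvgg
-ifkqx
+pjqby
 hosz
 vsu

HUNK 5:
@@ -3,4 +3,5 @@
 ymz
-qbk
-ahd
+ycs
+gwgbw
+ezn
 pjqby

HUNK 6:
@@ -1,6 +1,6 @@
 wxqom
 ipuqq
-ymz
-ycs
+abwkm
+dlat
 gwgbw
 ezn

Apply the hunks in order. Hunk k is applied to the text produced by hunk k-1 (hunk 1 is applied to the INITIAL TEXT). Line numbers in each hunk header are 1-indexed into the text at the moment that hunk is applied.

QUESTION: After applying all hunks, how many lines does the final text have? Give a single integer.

Answer: 12

Derivation:
Hunk 1: at line 6 remove [isg,aqncw] add [hosz] -> 12 lines: wxqom ipuqq tlmye qbk ahd vmvgg ifkqx hosz lvpnw ryvmm ggwm drfh
Hunk 2: at line 1 remove [tlmye] add [ymz] -> 12 lines: wxqom ipuqq ymz qbk ahd vmvgg ifkqx hosz lvpnw ryvmm ggwm drfh
Hunk 3: at line 7 remove [lvpnw,ryvmm] add [vsu,cog] -> 12 lines: wxqom ipuqq ymz qbk ahd vmvgg ifkqx hosz vsu cog ggwm drfh
Hunk 4: at line 4 remove [vmvgg,ifkqx] add [pjqby] -> 11 lines: wxqom ipuqq ymz qbk ahd pjqby hosz vsu cog ggwm drfh
Hunk 5: at line 3 remove [qbk,ahd] add [ycs,gwgbw,ezn] -> 12 lines: wxqom ipuqq ymz ycs gwgbw ezn pjqby hosz vsu cog ggwm drfh
Hunk 6: at line 1 remove [ymz,ycs] add [abwkm,dlat] -> 12 lines: wxqom ipuqq abwkm dlat gwgbw ezn pjqby hosz vsu cog ggwm drfh
Final line count: 12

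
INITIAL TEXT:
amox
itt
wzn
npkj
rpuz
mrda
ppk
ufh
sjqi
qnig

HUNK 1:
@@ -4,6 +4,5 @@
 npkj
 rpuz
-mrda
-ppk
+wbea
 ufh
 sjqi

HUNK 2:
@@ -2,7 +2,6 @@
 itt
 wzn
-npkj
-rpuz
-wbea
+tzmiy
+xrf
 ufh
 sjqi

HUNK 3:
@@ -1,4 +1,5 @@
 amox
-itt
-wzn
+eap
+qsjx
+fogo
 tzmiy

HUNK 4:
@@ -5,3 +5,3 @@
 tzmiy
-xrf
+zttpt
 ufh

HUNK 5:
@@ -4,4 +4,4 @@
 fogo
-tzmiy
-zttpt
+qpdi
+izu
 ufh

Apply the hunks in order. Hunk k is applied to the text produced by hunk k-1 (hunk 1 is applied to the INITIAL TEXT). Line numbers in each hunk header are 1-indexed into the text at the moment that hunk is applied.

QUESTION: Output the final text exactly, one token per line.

Hunk 1: at line 4 remove [mrda,ppk] add [wbea] -> 9 lines: amox itt wzn npkj rpuz wbea ufh sjqi qnig
Hunk 2: at line 2 remove [npkj,rpuz,wbea] add [tzmiy,xrf] -> 8 lines: amox itt wzn tzmiy xrf ufh sjqi qnig
Hunk 3: at line 1 remove [itt,wzn] add [eap,qsjx,fogo] -> 9 lines: amox eap qsjx fogo tzmiy xrf ufh sjqi qnig
Hunk 4: at line 5 remove [xrf] add [zttpt] -> 9 lines: amox eap qsjx fogo tzmiy zttpt ufh sjqi qnig
Hunk 5: at line 4 remove [tzmiy,zttpt] add [qpdi,izu] -> 9 lines: amox eap qsjx fogo qpdi izu ufh sjqi qnig

Answer: amox
eap
qsjx
fogo
qpdi
izu
ufh
sjqi
qnig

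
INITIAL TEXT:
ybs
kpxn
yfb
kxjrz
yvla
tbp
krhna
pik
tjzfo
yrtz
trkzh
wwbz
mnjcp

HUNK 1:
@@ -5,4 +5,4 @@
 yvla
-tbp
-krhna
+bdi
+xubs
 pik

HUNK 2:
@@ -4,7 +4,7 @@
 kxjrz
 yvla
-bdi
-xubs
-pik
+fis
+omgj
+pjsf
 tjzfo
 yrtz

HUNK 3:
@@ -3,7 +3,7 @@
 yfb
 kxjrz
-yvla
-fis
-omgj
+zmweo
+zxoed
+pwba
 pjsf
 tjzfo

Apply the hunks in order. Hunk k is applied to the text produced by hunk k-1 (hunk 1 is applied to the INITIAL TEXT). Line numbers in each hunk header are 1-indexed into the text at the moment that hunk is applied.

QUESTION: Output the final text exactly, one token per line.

Answer: ybs
kpxn
yfb
kxjrz
zmweo
zxoed
pwba
pjsf
tjzfo
yrtz
trkzh
wwbz
mnjcp

Derivation:
Hunk 1: at line 5 remove [tbp,krhna] add [bdi,xubs] -> 13 lines: ybs kpxn yfb kxjrz yvla bdi xubs pik tjzfo yrtz trkzh wwbz mnjcp
Hunk 2: at line 4 remove [bdi,xubs,pik] add [fis,omgj,pjsf] -> 13 lines: ybs kpxn yfb kxjrz yvla fis omgj pjsf tjzfo yrtz trkzh wwbz mnjcp
Hunk 3: at line 3 remove [yvla,fis,omgj] add [zmweo,zxoed,pwba] -> 13 lines: ybs kpxn yfb kxjrz zmweo zxoed pwba pjsf tjzfo yrtz trkzh wwbz mnjcp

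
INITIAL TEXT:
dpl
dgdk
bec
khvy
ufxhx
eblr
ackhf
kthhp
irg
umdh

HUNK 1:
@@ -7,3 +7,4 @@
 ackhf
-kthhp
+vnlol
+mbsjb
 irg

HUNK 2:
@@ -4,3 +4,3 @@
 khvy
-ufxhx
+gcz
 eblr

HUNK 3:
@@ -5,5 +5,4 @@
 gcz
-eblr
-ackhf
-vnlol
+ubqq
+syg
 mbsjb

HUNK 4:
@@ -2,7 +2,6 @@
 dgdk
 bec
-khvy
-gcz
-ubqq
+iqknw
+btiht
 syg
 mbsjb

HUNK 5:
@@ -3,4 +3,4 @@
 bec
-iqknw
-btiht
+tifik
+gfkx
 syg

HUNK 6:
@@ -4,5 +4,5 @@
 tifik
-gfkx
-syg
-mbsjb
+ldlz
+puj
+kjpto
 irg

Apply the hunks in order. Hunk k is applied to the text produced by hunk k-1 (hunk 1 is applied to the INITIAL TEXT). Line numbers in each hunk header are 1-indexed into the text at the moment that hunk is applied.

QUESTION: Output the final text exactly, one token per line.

Answer: dpl
dgdk
bec
tifik
ldlz
puj
kjpto
irg
umdh

Derivation:
Hunk 1: at line 7 remove [kthhp] add [vnlol,mbsjb] -> 11 lines: dpl dgdk bec khvy ufxhx eblr ackhf vnlol mbsjb irg umdh
Hunk 2: at line 4 remove [ufxhx] add [gcz] -> 11 lines: dpl dgdk bec khvy gcz eblr ackhf vnlol mbsjb irg umdh
Hunk 3: at line 5 remove [eblr,ackhf,vnlol] add [ubqq,syg] -> 10 lines: dpl dgdk bec khvy gcz ubqq syg mbsjb irg umdh
Hunk 4: at line 2 remove [khvy,gcz,ubqq] add [iqknw,btiht] -> 9 lines: dpl dgdk bec iqknw btiht syg mbsjb irg umdh
Hunk 5: at line 3 remove [iqknw,btiht] add [tifik,gfkx] -> 9 lines: dpl dgdk bec tifik gfkx syg mbsjb irg umdh
Hunk 6: at line 4 remove [gfkx,syg,mbsjb] add [ldlz,puj,kjpto] -> 9 lines: dpl dgdk bec tifik ldlz puj kjpto irg umdh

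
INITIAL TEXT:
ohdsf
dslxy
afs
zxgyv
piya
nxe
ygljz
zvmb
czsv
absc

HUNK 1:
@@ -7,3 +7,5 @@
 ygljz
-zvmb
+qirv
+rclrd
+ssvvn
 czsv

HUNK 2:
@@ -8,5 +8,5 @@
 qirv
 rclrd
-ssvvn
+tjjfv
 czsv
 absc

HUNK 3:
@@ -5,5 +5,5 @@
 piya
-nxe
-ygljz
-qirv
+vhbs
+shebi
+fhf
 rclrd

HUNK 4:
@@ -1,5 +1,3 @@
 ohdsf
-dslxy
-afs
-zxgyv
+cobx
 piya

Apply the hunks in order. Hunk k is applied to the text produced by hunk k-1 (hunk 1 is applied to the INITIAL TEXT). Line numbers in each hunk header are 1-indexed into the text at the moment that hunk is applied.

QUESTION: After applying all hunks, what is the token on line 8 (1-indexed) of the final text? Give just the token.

Hunk 1: at line 7 remove [zvmb] add [qirv,rclrd,ssvvn] -> 12 lines: ohdsf dslxy afs zxgyv piya nxe ygljz qirv rclrd ssvvn czsv absc
Hunk 2: at line 8 remove [ssvvn] add [tjjfv] -> 12 lines: ohdsf dslxy afs zxgyv piya nxe ygljz qirv rclrd tjjfv czsv absc
Hunk 3: at line 5 remove [nxe,ygljz,qirv] add [vhbs,shebi,fhf] -> 12 lines: ohdsf dslxy afs zxgyv piya vhbs shebi fhf rclrd tjjfv czsv absc
Hunk 4: at line 1 remove [dslxy,afs,zxgyv] add [cobx] -> 10 lines: ohdsf cobx piya vhbs shebi fhf rclrd tjjfv czsv absc
Final line 8: tjjfv

Answer: tjjfv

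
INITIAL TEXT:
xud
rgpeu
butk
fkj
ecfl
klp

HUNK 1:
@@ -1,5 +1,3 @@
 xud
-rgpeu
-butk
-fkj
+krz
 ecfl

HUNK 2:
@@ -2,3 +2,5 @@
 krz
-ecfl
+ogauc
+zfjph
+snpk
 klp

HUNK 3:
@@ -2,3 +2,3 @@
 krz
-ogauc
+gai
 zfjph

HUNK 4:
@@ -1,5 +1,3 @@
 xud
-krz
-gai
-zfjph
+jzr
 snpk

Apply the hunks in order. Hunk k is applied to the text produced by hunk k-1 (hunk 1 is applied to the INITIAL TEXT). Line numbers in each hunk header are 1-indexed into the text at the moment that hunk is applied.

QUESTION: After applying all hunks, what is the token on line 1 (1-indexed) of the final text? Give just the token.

Hunk 1: at line 1 remove [rgpeu,butk,fkj] add [krz] -> 4 lines: xud krz ecfl klp
Hunk 2: at line 2 remove [ecfl] add [ogauc,zfjph,snpk] -> 6 lines: xud krz ogauc zfjph snpk klp
Hunk 3: at line 2 remove [ogauc] add [gai] -> 6 lines: xud krz gai zfjph snpk klp
Hunk 4: at line 1 remove [krz,gai,zfjph] add [jzr] -> 4 lines: xud jzr snpk klp
Final line 1: xud

Answer: xud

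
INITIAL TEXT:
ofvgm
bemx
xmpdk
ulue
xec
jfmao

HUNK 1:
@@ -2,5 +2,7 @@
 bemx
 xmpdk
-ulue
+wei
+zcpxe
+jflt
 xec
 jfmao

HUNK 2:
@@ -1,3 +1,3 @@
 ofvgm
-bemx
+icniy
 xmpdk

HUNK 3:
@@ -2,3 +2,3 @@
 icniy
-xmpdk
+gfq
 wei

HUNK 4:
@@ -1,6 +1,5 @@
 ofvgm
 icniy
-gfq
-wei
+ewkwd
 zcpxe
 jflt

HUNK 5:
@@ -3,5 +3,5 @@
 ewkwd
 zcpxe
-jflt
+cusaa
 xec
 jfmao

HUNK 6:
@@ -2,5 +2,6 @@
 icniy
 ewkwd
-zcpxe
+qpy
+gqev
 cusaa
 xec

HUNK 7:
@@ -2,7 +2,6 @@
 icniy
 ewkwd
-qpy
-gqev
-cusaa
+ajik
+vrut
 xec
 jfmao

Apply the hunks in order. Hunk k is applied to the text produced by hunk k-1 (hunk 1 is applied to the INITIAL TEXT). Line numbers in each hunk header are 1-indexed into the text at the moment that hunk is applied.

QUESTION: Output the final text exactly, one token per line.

Hunk 1: at line 2 remove [ulue] add [wei,zcpxe,jflt] -> 8 lines: ofvgm bemx xmpdk wei zcpxe jflt xec jfmao
Hunk 2: at line 1 remove [bemx] add [icniy] -> 8 lines: ofvgm icniy xmpdk wei zcpxe jflt xec jfmao
Hunk 3: at line 2 remove [xmpdk] add [gfq] -> 8 lines: ofvgm icniy gfq wei zcpxe jflt xec jfmao
Hunk 4: at line 1 remove [gfq,wei] add [ewkwd] -> 7 lines: ofvgm icniy ewkwd zcpxe jflt xec jfmao
Hunk 5: at line 3 remove [jflt] add [cusaa] -> 7 lines: ofvgm icniy ewkwd zcpxe cusaa xec jfmao
Hunk 6: at line 2 remove [zcpxe] add [qpy,gqev] -> 8 lines: ofvgm icniy ewkwd qpy gqev cusaa xec jfmao
Hunk 7: at line 2 remove [qpy,gqev,cusaa] add [ajik,vrut] -> 7 lines: ofvgm icniy ewkwd ajik vrut xec jfmao

Answer: ofvgm
icniy
ewkwd
ajik
vrut
xec
jfmao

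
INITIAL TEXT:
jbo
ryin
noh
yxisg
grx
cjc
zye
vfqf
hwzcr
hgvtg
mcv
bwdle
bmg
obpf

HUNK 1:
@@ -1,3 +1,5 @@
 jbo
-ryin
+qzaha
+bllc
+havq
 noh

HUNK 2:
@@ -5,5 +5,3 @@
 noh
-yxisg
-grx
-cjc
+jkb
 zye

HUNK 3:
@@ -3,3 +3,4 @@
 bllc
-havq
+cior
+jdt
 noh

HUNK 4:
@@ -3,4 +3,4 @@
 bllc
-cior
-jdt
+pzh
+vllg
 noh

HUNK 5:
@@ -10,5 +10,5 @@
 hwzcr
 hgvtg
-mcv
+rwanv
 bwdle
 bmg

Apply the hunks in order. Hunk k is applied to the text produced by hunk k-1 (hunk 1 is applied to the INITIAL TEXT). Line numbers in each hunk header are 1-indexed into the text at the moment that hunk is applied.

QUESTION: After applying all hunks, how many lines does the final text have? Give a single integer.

Answer: 15

Derivation:
Hunk 1: at line 1 remove [ryin] add [qzaha,bllc,havq] -> 16 lines: jbo qzaha bllc havq noh yxisg grx cjc zye vfqf hwzcr hgvtg mcv bwdle bmg obpf
Hunk 2: at line 5 remove [yxisg,grx,cjc] add [jkb] -> 14 lines: jbo qzaha bllc havq noh jkb zye vfqf hwzcr hgvtg mcv bwdle bmg obpf
Hunk 3: at line 3 remove [havq] add [cior,jdt] -> 15 lines: jbo qzaha bllc cior jdt noh jkb zye vfqf hwzcr hgvtg mcv bwdle bmg obpf
Hunk 4: at line 3 remove [cior,jdt] add [pzh,vllg] -> 15 lines: jbo qzaha bllc pzh vllg noh jkb zye vfqf hwzcr hgvtg mcv bwdle bmg obpf
Hunk 5: at line 10 remove [mcv] add [rwanv] -> 15 lines: jbo qzaha bllc pzh vllg noh jkb zye vfqf hwzcr hgvtg rwanv bwdle bmg obpf
Final line count: 15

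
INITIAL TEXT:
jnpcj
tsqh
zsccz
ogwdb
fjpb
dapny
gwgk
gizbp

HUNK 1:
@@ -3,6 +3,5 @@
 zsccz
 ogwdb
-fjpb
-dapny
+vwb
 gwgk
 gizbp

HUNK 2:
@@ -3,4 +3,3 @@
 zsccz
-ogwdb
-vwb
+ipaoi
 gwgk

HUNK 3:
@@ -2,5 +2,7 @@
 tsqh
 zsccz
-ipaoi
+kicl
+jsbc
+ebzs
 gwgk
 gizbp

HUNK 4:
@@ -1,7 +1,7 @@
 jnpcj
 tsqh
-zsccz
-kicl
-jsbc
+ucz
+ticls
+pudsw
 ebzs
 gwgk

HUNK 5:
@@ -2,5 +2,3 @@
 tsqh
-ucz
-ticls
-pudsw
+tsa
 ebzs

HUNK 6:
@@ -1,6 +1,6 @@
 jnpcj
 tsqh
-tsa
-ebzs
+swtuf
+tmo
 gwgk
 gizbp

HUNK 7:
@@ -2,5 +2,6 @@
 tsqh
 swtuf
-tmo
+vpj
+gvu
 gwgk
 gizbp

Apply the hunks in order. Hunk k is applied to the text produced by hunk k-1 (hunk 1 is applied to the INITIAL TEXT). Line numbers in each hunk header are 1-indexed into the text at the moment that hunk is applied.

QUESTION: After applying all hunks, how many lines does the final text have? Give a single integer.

Answer: 7

Derivation:
Hunk 1: at line 3 remove [fjpb,dapny] add [vwb] -> 7 lines: jnpcj tsqh zsccz ogwdb vwb gwgk gizbp
Hunk 2: at line 3 remove [ogwdb,vwb] add [ipaoi] -> 6 lines: jnpcj tsqh zsccz ipaoi gwgk gizbp
Hunk 3: at line 2 remove [ipaoi] add [kicl,jsbc,ebzs] -> 8 lines: jnpcj tsqh zsccz kicl jsbc ebzs gwgk gizbp
Hunk 4: at line 1 remove [zsccz,kicl,jsbc] add [ucz,ticls,pudsw] -> 8 lines: jnpcj tsqh ucz ticls pudsw ebzs gwgk gizbp
Hunk 5: at line 2 remove [ucz,ticls,pudsw] add [tsa] -> 6 lines: jnpcj tsqh tsa ebzs gwgk gizbp
Hunk 6: at line 1 remove [tsa,ebzs] add [swtuf,tmo] -> 6 lines: jnpcj tsqh swtuf tmo gwgk gizbp
Hunk 7: at line 2 remove [tmo] add [vpj,gvu] -> 7 lines: jnpcj tsqh swtuf vpj gvu gwgk gizbp
Final line count: 7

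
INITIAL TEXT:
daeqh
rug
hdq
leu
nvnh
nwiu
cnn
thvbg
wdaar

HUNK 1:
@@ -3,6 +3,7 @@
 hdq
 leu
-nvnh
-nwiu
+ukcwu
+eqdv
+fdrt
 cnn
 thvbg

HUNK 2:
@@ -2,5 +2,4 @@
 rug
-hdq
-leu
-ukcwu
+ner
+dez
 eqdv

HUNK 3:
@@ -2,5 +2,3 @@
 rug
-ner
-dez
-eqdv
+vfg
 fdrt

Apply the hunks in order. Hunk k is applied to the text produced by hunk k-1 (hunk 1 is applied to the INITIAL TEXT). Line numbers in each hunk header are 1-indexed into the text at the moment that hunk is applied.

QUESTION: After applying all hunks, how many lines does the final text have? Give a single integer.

Hunk 1: at line 3 remove [nvnh,nwiu] add [ukcwu,eqdv,fdrt] -> 10 lines: daeqh rug hdq leu ukcwu eqdv fdrt cnn thvbg wdaar
Hunk 2: at line 2 remove [hdq,leu,ukcwu] add [ner,dez] -> 9 lines: daeqh rug ner dez eqdv fdrt cnn thvbg wdaar
Hunk 3: at line 2 remove [ner,dez,eqdv] add [vfg] -> 7 lines: daeqh rug vfg fdrt cnn thvbg wdaar
Final line count: 7

Answer: 7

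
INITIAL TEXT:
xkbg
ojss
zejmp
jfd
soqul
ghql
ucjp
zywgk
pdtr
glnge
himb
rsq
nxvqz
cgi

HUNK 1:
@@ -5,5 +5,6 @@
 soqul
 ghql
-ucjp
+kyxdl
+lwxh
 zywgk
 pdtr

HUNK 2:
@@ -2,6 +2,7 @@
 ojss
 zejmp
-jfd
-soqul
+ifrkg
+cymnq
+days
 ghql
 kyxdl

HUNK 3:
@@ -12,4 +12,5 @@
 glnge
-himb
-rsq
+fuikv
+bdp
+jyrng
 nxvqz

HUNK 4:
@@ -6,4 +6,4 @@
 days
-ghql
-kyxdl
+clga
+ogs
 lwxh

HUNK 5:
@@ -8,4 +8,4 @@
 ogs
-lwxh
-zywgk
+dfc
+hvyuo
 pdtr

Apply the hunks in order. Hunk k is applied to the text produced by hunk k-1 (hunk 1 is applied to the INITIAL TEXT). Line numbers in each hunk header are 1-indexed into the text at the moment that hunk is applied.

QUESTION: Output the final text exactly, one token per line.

Answer: xkbg
ojss
zejmp
ifrkg
cymnq
days
clga
ogs
dfc
hvyuo
pdtr
glnge
fuikv
bdp
jyrng
nxvqz
cgi

Derivation:
Hunk 1: at line 5 remove [ucjp] add [kyxdl,lwxh] -> 15 lines: xkbg ojss zejmp jfd soqul ghql kyxdl lwxh zywgk pdtr glnge himb rsq nxvqz cgi
Hunk 2: at line 2 remove [jfd,soqul] add [ifrkg,cymnq,days] -> 16 lines: xkbg ojss zejmp ifrkg cymnq days ghql kyxdl lwxh zywgk pdtr glnge himb rsq nxvqz cgi
Hunk 3: at line 12 remove [himb,rsq] add [fuikv,bdp,jyrng] -> 17 lines: xkbg ojss zejmp ifrkg cymnq days ghql kyxdl lwxh zywgk pdtr glnge fuikv bdp jyrng nxvqz cgi
Hunk 4: at line 6 remove [ghql,kyxdl] add [clga,ogs] -> 17 lines: xkbg ojss zejmp ifrkg cymnq days clga ogs lwxh zywgk pdtr glnge fuikv bdp jyrng nxvqz cgi
Hunk 5: at line 8 remove [lwxh,zywgk] add [dfc,hvyuo] -> 17 lines: xkbg ojss zejmp ifrkg cymnq days clga ogs dfc hvyuo pdtr glnge fuikv bdp jyrng nxvqz cgi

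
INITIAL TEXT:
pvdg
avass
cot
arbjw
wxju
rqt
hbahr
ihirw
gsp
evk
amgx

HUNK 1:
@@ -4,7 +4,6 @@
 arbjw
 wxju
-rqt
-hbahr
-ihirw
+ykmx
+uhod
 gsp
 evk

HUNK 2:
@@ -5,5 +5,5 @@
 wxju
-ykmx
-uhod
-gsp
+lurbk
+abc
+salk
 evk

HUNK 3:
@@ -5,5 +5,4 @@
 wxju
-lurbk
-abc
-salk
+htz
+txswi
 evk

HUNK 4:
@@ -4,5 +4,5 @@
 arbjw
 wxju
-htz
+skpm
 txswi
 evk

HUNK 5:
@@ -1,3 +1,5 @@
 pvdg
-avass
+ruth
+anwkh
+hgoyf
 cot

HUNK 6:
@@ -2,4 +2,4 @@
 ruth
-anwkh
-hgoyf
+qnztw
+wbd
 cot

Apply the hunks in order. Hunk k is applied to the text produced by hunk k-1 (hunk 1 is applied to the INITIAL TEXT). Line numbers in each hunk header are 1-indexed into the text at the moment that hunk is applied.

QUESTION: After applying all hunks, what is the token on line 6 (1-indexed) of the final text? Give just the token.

Answer: arbjw

Derivation:
Hunk 1: at line 4 remove [rqt,hbahr,ihirw] add [ykmx,uhod] -> 10 lines: pvdg avass cot arbjw wxju ykmx uhod gsp evk amgx
Hunk 2: at line 5 remove [ykmx,uhod,gsp] add [lurbk,abc,salk] -> 10 lines: pvdg avass cot arbjw wxju lurbk abc salk evk amgx
Hunk 3: at line 5 remove [lurbk,abc,salk] add [htz,txswi] -> 9 lines: pvdg avass cot arbjw wxju htz txswi evk amgx
Hunk 4: at line 4 remove [htz] add [skpm] -> 9 lines: pvdg avass cot arbjw wxju skpm txswi evk amgx
Hunk 5: at line 1 remove [avass] add [ruth,anwkh,hgoyf] -> 11 lines: pvdg ruth anwkh hgoyf cot arbjw wxju skpm txswi evk amgx
Hunk 6: at line 2 remove [anwkh,hgoyf] add [qnztw,wbd] -> 11 lines: pvdg ruth qnztw wbd cot arbjw wxju skpm txswi evk amgx
Final line 6: arbjw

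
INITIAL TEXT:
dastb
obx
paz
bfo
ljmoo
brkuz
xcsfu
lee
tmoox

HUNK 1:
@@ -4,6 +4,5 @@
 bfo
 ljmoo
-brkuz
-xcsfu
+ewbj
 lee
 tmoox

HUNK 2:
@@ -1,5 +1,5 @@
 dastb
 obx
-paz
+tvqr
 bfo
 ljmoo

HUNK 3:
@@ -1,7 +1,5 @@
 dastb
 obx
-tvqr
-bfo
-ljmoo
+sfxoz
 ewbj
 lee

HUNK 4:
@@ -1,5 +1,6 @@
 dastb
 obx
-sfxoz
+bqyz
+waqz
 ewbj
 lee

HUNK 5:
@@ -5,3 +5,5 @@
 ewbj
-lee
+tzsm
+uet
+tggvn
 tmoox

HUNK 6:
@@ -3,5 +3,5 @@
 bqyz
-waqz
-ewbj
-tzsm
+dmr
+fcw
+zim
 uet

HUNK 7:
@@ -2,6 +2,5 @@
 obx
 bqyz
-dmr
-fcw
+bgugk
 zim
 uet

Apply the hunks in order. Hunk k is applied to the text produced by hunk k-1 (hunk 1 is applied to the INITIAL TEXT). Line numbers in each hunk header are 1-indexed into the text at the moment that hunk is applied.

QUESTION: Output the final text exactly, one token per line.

Hunk 1: at line 4 remove [brkuz,xcsfu] add [ewbj] -> 8 lines: dastb obx paz bfo ljmoo ewbj lee tmoox
Hunk 2: at line 1 remove [paz] add [tvqr] -> 8 lines: dastb obx tvqr bfo ljmoo ewbj lee tmoox
Hunk 3: at line 1 remove [tvqr,bfo,ljmoo] add [sfxoz] -> 6 lines: dastb obx sfxoz ewbj lee tmoox
Hunk 4: at line 1 remove [sfxoz] add [bqyz,waqz] -> 7 lines: dastb obx bqyz waqz ewbj lee tmoox
Hunk 5: at line 5 remove [lee] add [tzsm,uet,tggvn] -> 9 lines: dastb obx bqyz waqz ewbj tzsm uet tggvn tmoox
Hunk 6: at line 3 remove [waqz,ewbj,tzsm] add [dmr,fcw,zim] -> 9 lines: dastb obx bqyz dmr fcw zim uet tggvn tmoox
Hunk 7: at line 2 remove [dmr,fcw] add [bgugk] -> 8 lines: dastb obx bqyz bgugk zim uet tggvn tmoox

Answer: dastb
obx
bqyz
bgugk
zim
uet
tggvn
tmoox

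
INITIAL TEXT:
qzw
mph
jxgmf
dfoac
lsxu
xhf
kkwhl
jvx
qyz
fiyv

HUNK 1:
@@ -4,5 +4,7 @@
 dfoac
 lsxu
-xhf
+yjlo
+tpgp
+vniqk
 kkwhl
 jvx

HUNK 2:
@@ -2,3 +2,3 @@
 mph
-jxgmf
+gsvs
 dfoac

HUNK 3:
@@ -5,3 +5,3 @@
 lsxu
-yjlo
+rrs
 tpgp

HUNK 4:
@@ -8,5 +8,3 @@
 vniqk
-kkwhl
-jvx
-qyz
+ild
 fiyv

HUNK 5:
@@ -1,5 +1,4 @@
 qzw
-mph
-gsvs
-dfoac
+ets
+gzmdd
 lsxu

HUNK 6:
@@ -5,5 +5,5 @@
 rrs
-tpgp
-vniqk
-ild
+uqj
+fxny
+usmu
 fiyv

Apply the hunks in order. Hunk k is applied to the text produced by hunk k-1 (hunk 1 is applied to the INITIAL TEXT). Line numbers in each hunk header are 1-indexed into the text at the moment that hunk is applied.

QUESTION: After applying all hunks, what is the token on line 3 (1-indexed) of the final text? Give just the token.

Answer: gzmdd

Derivation:
Hunk 1: at line 4 remove [xhf] add [yjlo,tpgp,vniqk] -> 12 lines: qzw mph jxgmf dfoac lsxu yjlo tpgp vniqk kkwhl jvx qyz fiyv
Hunk 2: at line 2 remove [jxgmf] add [gsvs] -> 12 lines: qzw mph gsvs dfoac lsxu yjlo tpgp vniqk kkwhl jvx qyz fiyv
Hunk 3: at line 5 remove [yjlo] add [rrs] -> 12 lines: qzw mph gsvs dfoac lsxu rrs tpgp vniqk kkwhl jvx qyz fiyv
Hunk 4: at line 8 remove [kkwhl,jvx,qyz] add [ild] -> 10 lines: qzw mph gsvs dfoac lsxu rrs tpgp vniqk ild fiyv
Hunk 5: at line 1 remove [mph,gsvs,dfoac] add [ets,gzmdd] -> 9 lines: qzw ets gzmdd lsxu rrs tpgp vniqk ild fiyv
Hunk 6: at line 5 remove [tpgp,vniqk,ild] add [uqj,fxny,usmu] -> 9 lines: qzw ets gzmdd lsxu rrs uqj fxny usmu fiyv
Final line 3: gzmdd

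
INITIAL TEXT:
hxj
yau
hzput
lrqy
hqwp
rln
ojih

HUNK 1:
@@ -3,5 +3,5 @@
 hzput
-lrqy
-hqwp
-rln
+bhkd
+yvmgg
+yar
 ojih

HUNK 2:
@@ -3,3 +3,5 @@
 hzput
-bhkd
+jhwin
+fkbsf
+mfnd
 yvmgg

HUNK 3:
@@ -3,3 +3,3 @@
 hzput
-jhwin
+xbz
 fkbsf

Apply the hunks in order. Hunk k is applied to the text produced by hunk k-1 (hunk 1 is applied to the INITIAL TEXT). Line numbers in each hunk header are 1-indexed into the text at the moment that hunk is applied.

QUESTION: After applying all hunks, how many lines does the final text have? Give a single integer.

Answer: 9

Derivation:
Hunk 1: at line 3 remove [lrqy,hqwp,rln] add [bhkd,yvmgg,yar] -> 7 lines: hxj yau hzput bhkd yvmgg yar ojih
Hunk 2: at line 3 remove [bhkd] add [jhwin,fkbsf,mfnd] -> 9 lines: hxj yau hzput jhwin fkbsf mfnd yvmgg yar ojih
Hunk 3: at line 3 remove [jhwin] add [xbz] -> 9 lines: hxj yau hzput xbz fkbsf mfnd yvmgg yar ojih
Final line count: 9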